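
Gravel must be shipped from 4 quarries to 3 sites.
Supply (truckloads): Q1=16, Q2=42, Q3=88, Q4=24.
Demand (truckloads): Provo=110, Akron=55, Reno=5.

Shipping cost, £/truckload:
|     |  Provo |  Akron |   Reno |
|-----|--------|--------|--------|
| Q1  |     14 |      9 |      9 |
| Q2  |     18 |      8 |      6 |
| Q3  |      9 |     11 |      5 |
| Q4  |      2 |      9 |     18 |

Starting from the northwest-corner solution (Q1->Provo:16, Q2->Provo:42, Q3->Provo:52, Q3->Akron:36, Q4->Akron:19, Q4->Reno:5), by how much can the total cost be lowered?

Current plan cost = 16·14 + 42·18 + 52·9 + 36·11 + 19·9 + 5·18 = £2105.
Optimal plan:
  Q1→Akron: 16 × £9 = £144
  Q2→Akron: 39 × £8 = £312
  Q2→Reno: 3 × £6 = £18
  Q3→Provo: 86 × £9 = £774
  Q3→Reno: 2 × £5 = £10
  Q4→Provo: 24 × £2 = £48
Optimal cost = £1306.
Saving = 2105 − 1306 = £799.

799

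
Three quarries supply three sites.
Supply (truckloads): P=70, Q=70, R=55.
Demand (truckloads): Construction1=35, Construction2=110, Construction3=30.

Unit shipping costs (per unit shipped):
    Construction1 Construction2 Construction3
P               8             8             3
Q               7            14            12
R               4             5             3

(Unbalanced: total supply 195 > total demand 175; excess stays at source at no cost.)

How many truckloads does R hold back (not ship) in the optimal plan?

0

An optimal plan:
  P to Construction2: 40 × 8 = 320
  P to Construction3: 30 × 3 = 90
  Q to Construction1: 35 × 7 = 245
  Q to Construction2: 15 × 14 = 210
  R to Construction2: 55 × 5 = 275
Total cost = 1140.
R ships 55 of its 55, leaving 0.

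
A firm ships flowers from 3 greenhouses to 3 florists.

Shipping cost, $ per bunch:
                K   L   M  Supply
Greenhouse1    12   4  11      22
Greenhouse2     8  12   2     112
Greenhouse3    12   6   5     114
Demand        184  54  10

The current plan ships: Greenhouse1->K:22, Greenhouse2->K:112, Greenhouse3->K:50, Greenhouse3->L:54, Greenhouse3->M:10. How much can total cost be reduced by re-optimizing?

44

Current plan cost = 22·12 + 112·8 + 50·12 + 54·6 + 10·5 = $2134.
Optimal plan:
  Greenhouse1–L: 22 × $4 = $88
  Greenhouse2–K: 112 × $8 = $896
  Greenhouse3–K: 72 × $12 = $864
  Greenhouse3–L: 32 × $6 = $192
  Greenhouse3–M: 10 × $5 = $50
Optimal cost = $2090.
Saving = 2134 − 2090 = $44.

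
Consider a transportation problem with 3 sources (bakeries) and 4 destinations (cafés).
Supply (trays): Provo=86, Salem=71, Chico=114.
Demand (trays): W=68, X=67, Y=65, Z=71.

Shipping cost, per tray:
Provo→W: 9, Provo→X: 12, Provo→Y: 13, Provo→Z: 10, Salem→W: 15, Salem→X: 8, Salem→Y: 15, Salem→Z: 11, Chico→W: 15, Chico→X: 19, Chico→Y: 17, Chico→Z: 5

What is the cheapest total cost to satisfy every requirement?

2528

Optimal allocation:
  Provo->W: 68 × 9 = 612
  Provo->Y: 18 × 13 = 234
  Salem->X: 67 × 8 = 536
  Salem->Y: 4 × 15 = 60
  Chico->Y: 43 × 17 = 731
  Chico->Z: 71 × 5 = 355
Total = 612 + 234 + 536 + 60 + 731 + 355 = 2528.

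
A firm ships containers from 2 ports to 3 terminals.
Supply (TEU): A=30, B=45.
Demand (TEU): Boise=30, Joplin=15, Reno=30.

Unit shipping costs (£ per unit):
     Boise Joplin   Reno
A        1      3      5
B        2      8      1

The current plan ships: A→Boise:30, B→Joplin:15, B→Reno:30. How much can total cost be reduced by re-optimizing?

Current plan cost = 30·1 + 15·8 + 30·1 = £180.
Optimal plan:
  A–Boise: 15 TEU
  A–Joplin: 15 TEU
  B–Boise: 15 TEU
  B–Reno: 30 TEU
Optimal cost = £120.
Saving = 180 − 120 = £60.

60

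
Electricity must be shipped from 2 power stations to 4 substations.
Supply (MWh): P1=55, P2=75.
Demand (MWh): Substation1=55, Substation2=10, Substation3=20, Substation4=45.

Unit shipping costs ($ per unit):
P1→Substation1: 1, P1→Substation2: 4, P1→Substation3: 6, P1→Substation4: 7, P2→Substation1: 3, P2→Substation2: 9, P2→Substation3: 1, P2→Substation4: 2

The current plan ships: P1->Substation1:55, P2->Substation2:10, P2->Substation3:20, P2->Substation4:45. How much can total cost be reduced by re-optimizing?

30

Current plan cost = 55·1 + 10·9 + 20·1 + 45·2 = $255.
Optimal plan:
  P1->Substation1: 45 MWh
  P1->Substation2: 10 MWh
  P2->Substation1: 10 MWh
  P2->Substation3: 20 MWh
  P2->Substation4: 45 MWh
Optimal cost = $225.
Saving = 255 − 225 = $30.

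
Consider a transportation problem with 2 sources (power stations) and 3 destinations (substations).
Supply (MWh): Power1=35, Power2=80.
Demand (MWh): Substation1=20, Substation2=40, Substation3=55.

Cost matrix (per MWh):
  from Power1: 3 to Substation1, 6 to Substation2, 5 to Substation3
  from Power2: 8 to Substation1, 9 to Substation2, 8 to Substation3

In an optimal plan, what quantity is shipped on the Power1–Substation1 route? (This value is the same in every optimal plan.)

Solving gives:
  Power1->Substation1: 20 MWh
  Power1->Substation2: 15 MWh
  Power2->Substation2: 25 MWh
  Power2->Substation3: 55 MWh
Total cost = 815.
So Power1→Substation1 carries 20 MWh.

20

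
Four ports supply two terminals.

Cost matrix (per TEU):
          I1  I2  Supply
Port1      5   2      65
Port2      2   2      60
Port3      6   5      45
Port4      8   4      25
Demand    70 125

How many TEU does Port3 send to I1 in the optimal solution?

Solving gives:
  Port1->I2: 65 TEU
  Port2->I1: 60 TEU
  Port3->I1: 10 TEU
  Port3->I2: 35 TEU
  Port4->I2: 25 TEU
Total cost = 585.
So Port3→I1 carries 10 TEU.

10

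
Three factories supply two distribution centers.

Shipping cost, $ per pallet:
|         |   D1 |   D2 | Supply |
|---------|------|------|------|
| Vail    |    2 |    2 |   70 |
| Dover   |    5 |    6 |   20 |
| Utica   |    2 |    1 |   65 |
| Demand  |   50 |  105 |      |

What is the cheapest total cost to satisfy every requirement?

305

A cheapest plan:
  Vail to D1: 30 pallets
  Vail to D2: 40 pallets
  Dover to D1: 20 pallets
  Utica to D2: 65 pallets
Total cost = $305.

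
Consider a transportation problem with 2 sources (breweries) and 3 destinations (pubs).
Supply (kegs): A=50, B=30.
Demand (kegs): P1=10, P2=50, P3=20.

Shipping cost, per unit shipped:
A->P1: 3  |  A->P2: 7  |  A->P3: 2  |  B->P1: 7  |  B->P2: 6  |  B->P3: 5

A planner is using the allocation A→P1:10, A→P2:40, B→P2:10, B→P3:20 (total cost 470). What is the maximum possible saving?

Current plan cost = 10·3 + 40·7 + 10·6 + 20·5 = 470.
Optimal plan:
  A→P1: 10 × 3 = 30
  A→P2: 20 × 7 = 140
  A→P3: 20 × 2 = 40
  B→P2: 30 × 6 = 180
Optimal cost = 390.
Saving = 470 − 390 = 80.

80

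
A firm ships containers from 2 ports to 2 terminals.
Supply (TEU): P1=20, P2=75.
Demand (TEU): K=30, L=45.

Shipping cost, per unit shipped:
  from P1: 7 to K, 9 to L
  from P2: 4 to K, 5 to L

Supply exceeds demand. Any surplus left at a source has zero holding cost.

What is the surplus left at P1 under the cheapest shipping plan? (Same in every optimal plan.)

20

Minimum-cost shipments:
  P2–K: 30 × 4 = 120
  P2–L: 45 × 5 = 225
Total cost = 345.
P1 ships 0 of its 20, leaving 20.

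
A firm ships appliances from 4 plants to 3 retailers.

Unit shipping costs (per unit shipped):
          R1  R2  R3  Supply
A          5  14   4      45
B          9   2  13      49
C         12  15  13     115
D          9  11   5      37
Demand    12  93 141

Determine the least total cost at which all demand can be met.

2034

One minimum-cost allocation:
  A to R3: 45 × 4 = 180
  B to R2: 49 × 2 = 98
  C to R1: 12 × 12 = 144
  C to R2: 44 × 15 = 660
  C to R3: 59 × 13 = 767
  D to R3: 37 × 5 = 185
Total = 180 + 98 + 144 + 660 + 767 + 185 = 2034.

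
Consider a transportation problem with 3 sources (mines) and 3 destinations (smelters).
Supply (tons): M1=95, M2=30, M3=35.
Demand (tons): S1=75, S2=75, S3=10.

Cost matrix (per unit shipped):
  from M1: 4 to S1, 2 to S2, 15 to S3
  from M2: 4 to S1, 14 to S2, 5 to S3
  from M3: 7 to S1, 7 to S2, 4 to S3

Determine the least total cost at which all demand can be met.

565

Optimal allocation:
  M1→S1: 20 × 4 = 80
  M1→S2: 75 × 2 = 150
  M2→S1: 30 × 4 = 120
  M3→S1: 25 × 7 = 175
  M3→S3: 10 × 4 = 40
Total = 80 + 150 + 120 + 175 + 40 = 565.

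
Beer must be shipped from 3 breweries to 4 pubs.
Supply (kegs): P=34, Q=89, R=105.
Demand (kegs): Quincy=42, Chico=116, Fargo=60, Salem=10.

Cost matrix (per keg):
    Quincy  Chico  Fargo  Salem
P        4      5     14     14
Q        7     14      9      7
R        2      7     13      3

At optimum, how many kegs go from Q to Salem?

10

Solving gives:
  P–Chico: 34 × 5 = 170
  Q–Quincy: 19 × 7 = 133
  Q–Fargo: 60 × 9 = 540
  Q–Salem: 10 × 7 = 70
  R–Quincy: 23 × 2 = 46
  R–Chico: 82 × 7 = 574
Total cost = 1533.
So Q→Salem carries 10 kegs.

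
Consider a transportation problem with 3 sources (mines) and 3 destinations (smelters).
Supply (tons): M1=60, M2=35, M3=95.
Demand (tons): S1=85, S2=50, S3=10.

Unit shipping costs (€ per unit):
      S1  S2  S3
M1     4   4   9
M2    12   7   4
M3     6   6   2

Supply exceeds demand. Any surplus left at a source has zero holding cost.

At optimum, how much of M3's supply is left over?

An optimal plan:
  M1 to S1: 10 × €4 = €40
  M1 to S2: 50 × €4 = €200
  M3 to S1: 75 × €6 = €450
  M3 to S3: 10 × €2 = €20
Total cost = €710.
M3 ships 85 of its 95, leaving 10.

10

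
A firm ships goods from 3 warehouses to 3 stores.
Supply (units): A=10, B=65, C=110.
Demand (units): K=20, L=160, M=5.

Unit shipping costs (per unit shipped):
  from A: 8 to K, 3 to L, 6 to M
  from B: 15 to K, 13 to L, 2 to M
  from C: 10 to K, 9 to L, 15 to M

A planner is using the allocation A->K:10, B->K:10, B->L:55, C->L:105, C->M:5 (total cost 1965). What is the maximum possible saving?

Current plan cost = 10·8 + 10·15 + 55·13 + 105·9 + 5·15 = 1965.
Optimal plan:
  A→L: 10 units
  B→L: 60 units
  B→M: 5 units
  C→K: 20 units
  C→L: 90 units
Optimal cost = 1830.
Saving = 1965 − 1830 = 135.

135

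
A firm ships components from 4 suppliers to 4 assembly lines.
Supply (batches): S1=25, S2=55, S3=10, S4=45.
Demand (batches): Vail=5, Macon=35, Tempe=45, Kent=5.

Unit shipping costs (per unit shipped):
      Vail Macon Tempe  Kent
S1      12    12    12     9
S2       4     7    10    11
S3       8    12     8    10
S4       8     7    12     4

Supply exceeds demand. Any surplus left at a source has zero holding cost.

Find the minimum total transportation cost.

715

An optimal shipping plan:
  S2→Vail: 5 batches
  S2→Macon: 15 batches
  S2→Tempe: 35 batches
  S3→Tempe: 10 batches
  S4→Macon: 20 batches
  S4→Kent: 5 batches
Total cost = 715.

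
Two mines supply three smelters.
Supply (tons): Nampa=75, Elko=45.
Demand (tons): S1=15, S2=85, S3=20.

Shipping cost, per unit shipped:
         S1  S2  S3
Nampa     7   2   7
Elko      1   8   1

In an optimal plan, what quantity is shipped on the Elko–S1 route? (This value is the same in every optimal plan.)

Optimal shipments:
  Nampa–S2: 75 × 2 = 150
  Elko–S1: 15 × 1 = 15
  Elko–S2: 10 × 8 = 80
  Elko–S3: 20 × 1 = 20
Total cost = 265.
So Elko→S1 carries 15 tons.

15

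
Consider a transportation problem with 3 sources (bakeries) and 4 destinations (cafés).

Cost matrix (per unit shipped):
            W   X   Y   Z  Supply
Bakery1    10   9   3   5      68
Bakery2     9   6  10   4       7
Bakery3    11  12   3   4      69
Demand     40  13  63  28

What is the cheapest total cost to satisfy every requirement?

A cheapest plan:
  Bakery1–W: 40 × 10 = 400
  Bakery1–X: 6 × 9 = 54
  Bakery1–Y: 22 × 3 = 66
  Bakery2–X: 7 × 6 = 42
  Bakery3–Y: 41 × 3 = 123
  Bakery3–Z: 28 × 4 = 112
Total = 400 + 54 + 66 + 42 + 123 + 112 = 797.
(Supply check: Bakery1 ships 68; Bakery2 ships 7; Bakery3 ships 69.)

797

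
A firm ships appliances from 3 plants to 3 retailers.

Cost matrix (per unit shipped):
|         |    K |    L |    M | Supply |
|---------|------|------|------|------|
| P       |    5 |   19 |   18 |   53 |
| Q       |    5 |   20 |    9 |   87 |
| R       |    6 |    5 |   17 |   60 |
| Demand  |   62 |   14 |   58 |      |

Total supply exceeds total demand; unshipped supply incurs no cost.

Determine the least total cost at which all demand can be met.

One minimum-cost allocation:
  P–K: 33 units
  Q–K: 29 units
  Q–M: 58 units
  R–L: 14 units
Total cost = 902.
(Supply check: P ships 33; Q ships 87; R ships 14.)

902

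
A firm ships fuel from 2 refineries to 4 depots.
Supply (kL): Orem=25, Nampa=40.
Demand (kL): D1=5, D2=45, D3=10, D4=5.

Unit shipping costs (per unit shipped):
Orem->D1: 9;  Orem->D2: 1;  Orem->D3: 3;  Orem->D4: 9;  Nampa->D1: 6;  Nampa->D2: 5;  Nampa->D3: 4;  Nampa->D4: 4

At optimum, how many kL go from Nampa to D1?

Solving gives:
  Orem→D2: 25 × 1 = 25
  Nampa→D1: 5 × 6 = 30
  Nampa→D2: 20 × 5 = 100
  Nampa→D3: 10 × 4 = 40
  Nampa→D4: 5 × 4 = 20
Total cost = 215.
So Nampa→D1 carries 5 kL.

5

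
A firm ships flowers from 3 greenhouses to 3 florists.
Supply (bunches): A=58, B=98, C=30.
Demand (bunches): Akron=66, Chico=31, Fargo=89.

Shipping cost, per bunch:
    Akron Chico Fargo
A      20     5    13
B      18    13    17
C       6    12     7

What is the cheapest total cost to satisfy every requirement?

One minimum-cost allocation:
  A to Chico: 31 × 5 = 155
  A to Fargo: 27 × 13 = 351
  B to Akron: 36 × 18 = 648
  B to Fargo: 62 × 17 = 1054
  C to Akron: 30 × 6 = 180
Total = 155 + 351 + 648 + 1054 + 180 = 2388.

2388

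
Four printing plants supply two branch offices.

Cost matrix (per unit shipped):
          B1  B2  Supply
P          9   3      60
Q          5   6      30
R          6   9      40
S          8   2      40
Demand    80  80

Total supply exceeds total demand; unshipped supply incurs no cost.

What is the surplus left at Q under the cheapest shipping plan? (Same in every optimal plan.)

0

An optimal plan:
  P to B2: 50 × 3 = 150
  Q to B1: 30 × 5 = 150
  R to B1: 40 × 6 = 240
  S to B1: 10 × 8 = 80
  S to B2: 30 × 2 = 60
Total cost = 680.
Q ships 30 of its 30, leaving 0.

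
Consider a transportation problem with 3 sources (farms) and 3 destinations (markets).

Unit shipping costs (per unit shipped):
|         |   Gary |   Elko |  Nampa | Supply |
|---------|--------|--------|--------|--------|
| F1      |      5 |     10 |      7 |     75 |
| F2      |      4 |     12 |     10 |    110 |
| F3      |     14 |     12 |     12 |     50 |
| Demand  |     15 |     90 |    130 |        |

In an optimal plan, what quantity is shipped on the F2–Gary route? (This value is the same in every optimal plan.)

Solving gives:
  F1–Nampa: 75 crates
  F2–Gary: 15 crates
  F2–Elko: 40 crates
  F2–Nampa: 55 crates
  F3–Elko: 50 crates
Total cost = 2215.
So F2→Gary carries 15 crates.

15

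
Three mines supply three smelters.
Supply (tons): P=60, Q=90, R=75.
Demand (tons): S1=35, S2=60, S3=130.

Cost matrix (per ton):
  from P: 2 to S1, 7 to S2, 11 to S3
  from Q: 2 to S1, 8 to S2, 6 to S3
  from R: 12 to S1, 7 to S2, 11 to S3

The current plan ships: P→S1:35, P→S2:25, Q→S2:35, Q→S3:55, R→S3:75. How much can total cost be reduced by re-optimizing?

Current plan cost = 35·2 + 25·7 + 35·8 + 55·6 + 75·11 = 1680.
Optimal plan:
  P→S1: 35 × 2 = 70
  P→S3: 25 × 11 = 275
  Q→S3: 90 × 6 = 540
  R→S2: 60 × 7 = 420
  R→S3: 15 × 11 = 165
Optimal cost = 1470.
Saving = 1680 − 1470 = 210.

210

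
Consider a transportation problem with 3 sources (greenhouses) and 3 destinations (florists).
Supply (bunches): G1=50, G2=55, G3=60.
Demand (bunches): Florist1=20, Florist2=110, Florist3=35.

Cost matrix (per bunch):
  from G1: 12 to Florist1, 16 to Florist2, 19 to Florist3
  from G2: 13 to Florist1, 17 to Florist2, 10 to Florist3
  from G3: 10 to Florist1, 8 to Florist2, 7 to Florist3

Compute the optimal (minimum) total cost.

An optimal shipping plan:
  G1–Florist2: 50 × 16 = 800
  G2–Florist1: 20 × 13 = 260
  G2–Florist3: 35 × 10 = 350
  G3–Florist2: 60 × 8 = 480
Total = 800 + 260 + 350 + 480 = 1890.
(Supply check: G1 ships 50; G2 ships 55; G3 ships 60.)

1890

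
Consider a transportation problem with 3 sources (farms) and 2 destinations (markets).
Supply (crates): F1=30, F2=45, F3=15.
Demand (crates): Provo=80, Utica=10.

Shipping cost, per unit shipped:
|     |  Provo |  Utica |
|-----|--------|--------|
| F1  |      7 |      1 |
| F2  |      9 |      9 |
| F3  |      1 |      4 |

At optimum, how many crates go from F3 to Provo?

Optimal shipments:
  F1→Provo: 20 × 7 = 140
  F1→Utica: 10 × 1 = 10
  F2→Provo: 45 × 9 = 405
  F3→Provo: 15 × 1 = 15
Total cost = 570.
So F3→Provo carries 15 crates.

15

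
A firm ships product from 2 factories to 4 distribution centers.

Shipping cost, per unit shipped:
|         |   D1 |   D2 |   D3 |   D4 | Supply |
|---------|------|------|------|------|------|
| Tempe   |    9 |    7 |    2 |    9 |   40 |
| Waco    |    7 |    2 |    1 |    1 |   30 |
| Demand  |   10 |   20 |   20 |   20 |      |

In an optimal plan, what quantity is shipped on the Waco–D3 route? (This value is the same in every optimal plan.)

0

The minimum-cost plan:
  Tempe to D1: 10 pallets
  Tempe to D2: 10 pallets
  Tempe to D3: 20 pallets
  Waco to D2: 10 pallets
  Waco to D4: 20 pallets
Total cost = 240.
The route Waco→D3 is not used.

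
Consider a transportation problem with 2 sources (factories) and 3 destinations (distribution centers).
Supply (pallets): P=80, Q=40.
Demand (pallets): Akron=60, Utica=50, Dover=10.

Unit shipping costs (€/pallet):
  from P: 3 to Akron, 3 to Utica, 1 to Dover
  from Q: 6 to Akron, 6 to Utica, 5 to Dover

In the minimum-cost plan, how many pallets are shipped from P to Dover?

Solving gives:
  P→Akron: 20 × €3 = €60
  P→Utica: 50 × €3 = €150
  P→Dover: 10 × €1 = €10
  Q→Akron: 40 × €6 = €240
Total cost = €460.
So P→Dover carries 10 pallets.

10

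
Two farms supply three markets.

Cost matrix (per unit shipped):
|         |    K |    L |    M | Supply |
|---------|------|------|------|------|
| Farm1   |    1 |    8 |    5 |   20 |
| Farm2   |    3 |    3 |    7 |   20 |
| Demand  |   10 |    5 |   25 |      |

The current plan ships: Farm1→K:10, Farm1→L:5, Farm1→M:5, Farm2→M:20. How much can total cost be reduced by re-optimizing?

Current plan cost = 10·1 + 5·8 + 5·5 + 20·7 = 215.
Optimal plan:
  Farm1–K: 10 × 1 = 10
  Farm1–M: 10 × 5 = 50
  Farm2–L: 5 × 3 = 15
  Farm2–M: 15 × 7 = 105
Optimal cost = 180.
Saving = 215 − 180 = 35.

35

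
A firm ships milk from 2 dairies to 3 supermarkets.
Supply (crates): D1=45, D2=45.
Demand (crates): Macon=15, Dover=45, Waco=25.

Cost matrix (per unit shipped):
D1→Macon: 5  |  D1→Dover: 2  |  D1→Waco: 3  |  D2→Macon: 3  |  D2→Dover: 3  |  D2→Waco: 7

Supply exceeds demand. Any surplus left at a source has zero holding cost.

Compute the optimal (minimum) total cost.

235

Optimal allocation:
  D1–Dover: 20 × 2 = 40
  D1–Waco: 25 × 3 = 75
  D2–Macon: 15 × 3 = 45
  D2–Dover: 25 × 3 = 75
Total = 40 + 75 + 45 + 75 = 235.
(Supply check: D1 ships 45; D2 ships 40.)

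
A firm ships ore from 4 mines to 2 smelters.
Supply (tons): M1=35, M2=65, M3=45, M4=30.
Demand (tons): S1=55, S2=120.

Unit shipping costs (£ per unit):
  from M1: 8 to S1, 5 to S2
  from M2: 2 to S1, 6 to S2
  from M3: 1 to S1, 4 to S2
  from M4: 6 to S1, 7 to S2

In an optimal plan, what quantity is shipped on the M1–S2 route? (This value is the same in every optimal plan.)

Optimal shipments:
  M1->S2: 35 × £5 = £175
  M2->S1: 55 × £2 = £110
  M2->S2: 10 × £6 = £60
  M3->S2: 45 × £4 = £180
  M4->S2: 30 × £7 = £210
Total cost = £735.
So M1→S2 carries 35 tons.

35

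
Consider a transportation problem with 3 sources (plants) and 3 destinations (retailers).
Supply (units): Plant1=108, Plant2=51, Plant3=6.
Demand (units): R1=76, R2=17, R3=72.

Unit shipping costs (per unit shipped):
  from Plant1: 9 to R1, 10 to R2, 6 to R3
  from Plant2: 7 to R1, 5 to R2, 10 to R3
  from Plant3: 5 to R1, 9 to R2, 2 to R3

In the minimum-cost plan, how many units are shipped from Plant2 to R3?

0

The minimum-cost plan:
  Plant1->R1: 36 × 9 = 324
  Plant1->R3: 72 × 6 = 432
  Plant2->R1: 34 × 7 = 238
  Plant2->R2: 17 × 5 = 85
  Plant3->R1: 6 × 5 = 30
Total cost = 1109.
The route Plant2→R3 is not used.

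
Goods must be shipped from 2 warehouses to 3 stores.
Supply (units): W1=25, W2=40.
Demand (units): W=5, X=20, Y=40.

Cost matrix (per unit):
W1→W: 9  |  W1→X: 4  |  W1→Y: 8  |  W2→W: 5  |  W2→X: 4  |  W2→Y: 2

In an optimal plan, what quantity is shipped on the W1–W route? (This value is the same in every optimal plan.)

Solving gives:
  W1–W: 5 units
  W1–X: 20 units
  W2–Y: 40 units
Total cost = 205.
So W1→W carries 5 units.

5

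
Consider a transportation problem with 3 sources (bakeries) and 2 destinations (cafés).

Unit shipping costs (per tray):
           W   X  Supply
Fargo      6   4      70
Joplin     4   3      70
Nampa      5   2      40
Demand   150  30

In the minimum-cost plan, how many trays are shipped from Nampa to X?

30

The minimum-cost plan:
  Fargo->W: 70 × 6 = 420
  Joplin->W: 70 × 4 = 280
  Nampa->W: 10 × 5 = 50
  Nampa->X: 30 × 2 = 60
Total cost = 810.
So Nampa→X carries 30 trays.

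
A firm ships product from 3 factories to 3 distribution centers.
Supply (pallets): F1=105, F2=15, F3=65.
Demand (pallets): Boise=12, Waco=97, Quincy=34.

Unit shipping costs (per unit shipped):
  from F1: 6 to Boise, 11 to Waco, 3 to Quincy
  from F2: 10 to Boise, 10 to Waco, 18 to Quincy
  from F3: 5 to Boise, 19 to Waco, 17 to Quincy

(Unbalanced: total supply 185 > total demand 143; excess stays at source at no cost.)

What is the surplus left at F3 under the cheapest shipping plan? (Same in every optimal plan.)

An optimal plan:
  F1→Waco: 71 × 11 = 781
  F1→Quincy: 34 × 3 = 102
  F2→Waco: 15 × 10 = 150
  F3→Boise: 12 × 5 = 60
  F3→Waco: 11 × 19 = 209
Total cost = 1302.
F3 ships 23 of its 65, leaving 42.

42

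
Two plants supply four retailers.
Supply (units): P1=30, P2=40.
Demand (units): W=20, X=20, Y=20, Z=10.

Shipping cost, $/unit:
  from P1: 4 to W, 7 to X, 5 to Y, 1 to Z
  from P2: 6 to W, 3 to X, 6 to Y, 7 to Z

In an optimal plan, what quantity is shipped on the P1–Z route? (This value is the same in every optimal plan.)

10

Solving gives:
  P1–W: 20 × $4 = $80
  P1–Z: 10 × $1 = $10
  P2–X: 20 × $3 = $60
  P2–Y: 20 × $6 = $120
Total cost = $270.
So P1→Z carries 10 units.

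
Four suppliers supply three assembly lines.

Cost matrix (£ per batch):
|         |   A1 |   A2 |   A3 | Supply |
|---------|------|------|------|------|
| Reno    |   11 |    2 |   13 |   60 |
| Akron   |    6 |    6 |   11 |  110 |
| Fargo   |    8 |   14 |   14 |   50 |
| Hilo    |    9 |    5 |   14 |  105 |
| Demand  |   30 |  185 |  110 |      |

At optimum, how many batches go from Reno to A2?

60

The minimum-cost plan:
  Reno->A2: 60 batches
  Akron->A2: 20 batches
  Akron->A3: 90 batches
  Fargo->A1: 30 batches
  Fargo->A3: 20 batches
  Hilo->A2: 105 batches
Total cost = £2275.
So Reno→A2 carries 60 batches.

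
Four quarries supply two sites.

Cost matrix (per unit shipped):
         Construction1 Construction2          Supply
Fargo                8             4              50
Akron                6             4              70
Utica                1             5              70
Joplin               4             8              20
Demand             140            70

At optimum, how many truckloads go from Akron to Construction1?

Solving gives:
  Fargo→Construction2: 50 truckloads
  Akron→Construction1: 50 truckloads
  Akron→Construction2: 20 truckloads
  Utica→Construction1: 70 truckloads
  Joplin→Construction1: 20 truckloads
Total cost = 730.
So Akron→Construction1 carries 50 truckloads.

50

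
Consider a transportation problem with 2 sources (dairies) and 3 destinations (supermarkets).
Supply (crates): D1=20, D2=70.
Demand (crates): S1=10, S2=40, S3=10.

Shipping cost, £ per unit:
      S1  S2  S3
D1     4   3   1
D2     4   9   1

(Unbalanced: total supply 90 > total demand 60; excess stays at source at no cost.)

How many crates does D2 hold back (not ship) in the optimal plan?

30

Minimum-cost shipments:
  D1->S2: 20 × £3 = £60
  D2->S1: 10 × £4 = £40
  D2->S2: 20 × £9 = £180
  D2->S3: 10 × £1 = £10
Total cost = £290.
D2 ships 40 of its 70, leaving 30.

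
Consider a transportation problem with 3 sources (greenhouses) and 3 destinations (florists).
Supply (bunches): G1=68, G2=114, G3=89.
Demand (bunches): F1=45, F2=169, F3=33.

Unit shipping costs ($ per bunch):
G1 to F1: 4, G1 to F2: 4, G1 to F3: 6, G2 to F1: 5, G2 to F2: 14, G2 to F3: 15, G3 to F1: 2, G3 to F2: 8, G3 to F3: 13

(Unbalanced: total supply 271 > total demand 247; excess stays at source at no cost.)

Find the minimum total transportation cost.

A cheapest plan:
  G1→F2: 68 × $4 = $272
  G2→F1: 45 × $5 = $225
  G2→F2: 12 × $14 = $168
  G2→F3: 33 × $15 = $495
  G3→F2: 89 × $8 = $712
Total = 272 + 225 + 168 + 495 + 712 = $1872.
(Supply check: G1 ships 68; G2 ships 90; G3 ships 89.)

1872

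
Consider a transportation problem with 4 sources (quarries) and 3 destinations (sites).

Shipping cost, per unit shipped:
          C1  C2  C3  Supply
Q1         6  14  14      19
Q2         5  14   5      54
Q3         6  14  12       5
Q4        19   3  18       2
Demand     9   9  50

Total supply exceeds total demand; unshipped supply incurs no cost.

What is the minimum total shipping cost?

404

Optimal allocation:
  Q1→C2: 7 truckloads
  Q2→C1: 4 truckloads
  Q2→C3: 50 truckloads
  Q3→C1: 5 truckloads
  Q4→C2: 2 truckloads
Total cost = 404.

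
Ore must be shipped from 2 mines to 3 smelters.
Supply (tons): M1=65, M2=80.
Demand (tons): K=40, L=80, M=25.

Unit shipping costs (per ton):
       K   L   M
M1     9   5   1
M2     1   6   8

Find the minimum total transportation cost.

505

One minimum-cost allocation:
  M1 to L: 40 × 5 = 200
  M1 to M: 25 × 1 = 25
  M2 to K: 40 × 1 = 40
  M2 to L: 40 × 6 = 240
Total = 200 + 25 + 40 + 240 = 505.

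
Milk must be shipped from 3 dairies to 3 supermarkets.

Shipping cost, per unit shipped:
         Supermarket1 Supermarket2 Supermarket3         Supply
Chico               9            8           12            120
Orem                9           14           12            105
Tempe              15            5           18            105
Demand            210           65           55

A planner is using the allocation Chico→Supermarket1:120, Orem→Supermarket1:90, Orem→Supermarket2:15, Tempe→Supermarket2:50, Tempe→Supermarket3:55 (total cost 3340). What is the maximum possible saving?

225

Current plan cost = 120·9 + 90·9 + 15·14 + 50·5 + 55·18 = 3340.
Optimal plan:
  Chico to Supermarket1: 65 crates
  Chico to Supermarket3: 55 crates
  Orem to Supermarket1: 105 crates
  Tempe to Supermarket1: 40 crates
  Tempe to Supermarket2: 65 crates
Optimal cost = 3115.
Saving = 3340 − 3115 = 225.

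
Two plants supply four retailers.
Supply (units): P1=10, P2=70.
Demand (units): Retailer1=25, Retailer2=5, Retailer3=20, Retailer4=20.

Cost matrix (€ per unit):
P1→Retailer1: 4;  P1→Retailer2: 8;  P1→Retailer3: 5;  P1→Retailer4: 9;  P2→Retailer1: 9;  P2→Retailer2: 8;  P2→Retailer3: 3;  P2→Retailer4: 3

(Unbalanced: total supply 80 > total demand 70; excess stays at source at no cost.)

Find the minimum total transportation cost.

335

An optimal shipping plan:
  P1 to Retailer1: 10 × €4 = €40
  P2 to Retailer1: 15 × €9 = €135
  P2 to Retailer2: 5 × €8 = €40
  P2 to Retailer3: 20 × €3 = €60
  P2 to Retailer4: 20 × €3 = €60
Total = 40 + 135 + 40 + 60 + 60 = €335.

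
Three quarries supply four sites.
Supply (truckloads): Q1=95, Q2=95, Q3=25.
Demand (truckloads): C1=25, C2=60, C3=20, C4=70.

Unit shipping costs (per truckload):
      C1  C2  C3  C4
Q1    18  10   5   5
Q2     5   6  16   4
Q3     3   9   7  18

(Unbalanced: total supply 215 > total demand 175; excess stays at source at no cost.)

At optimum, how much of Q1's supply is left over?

40

Minimum-cost shipments:
  Q1->C3: 20 × 5 = 100
  Q1->C4: 35 × 5 = 175
  Q2->C2: 60 × 6 = 360
  Q2->C4: 35 × 4 = 140
  Q3->C1: 25 × 3 = 75
Total cost = 850.
Q1 ships 55 of its 95, leaving 40.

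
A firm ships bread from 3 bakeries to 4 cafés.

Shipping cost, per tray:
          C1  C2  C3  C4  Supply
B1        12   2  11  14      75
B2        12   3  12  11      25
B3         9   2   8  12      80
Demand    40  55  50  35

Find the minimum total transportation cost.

1315

A cheapest plan:
  B1 to C2: 55 × 2 = 110
  B1 to C3: 10 × 11 = 110
  B1 to C4: 10 × 14 = 140
  B2 to C4: 25 × 11 = 275
  B3 to C1: 40 × 9 = 360
  B3 to C3: 40 × 8 = 320
Total = 110 + 110 + 140 + 275 + 360 + 320 = 1315.
(Supply check: B1 ships 75; B2 ships 25; B3 ships 80.)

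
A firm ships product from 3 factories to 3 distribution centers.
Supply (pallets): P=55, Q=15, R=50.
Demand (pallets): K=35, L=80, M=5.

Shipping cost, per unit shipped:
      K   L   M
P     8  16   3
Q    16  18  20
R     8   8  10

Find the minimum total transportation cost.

1205

A cheapest plan:
  P→K: 35 pallets
  P→L: 15 pallets
  P→M: 5 pallets
  Q→L: 15 pallets
  R→L: 50 pallets
Total cost = 1205.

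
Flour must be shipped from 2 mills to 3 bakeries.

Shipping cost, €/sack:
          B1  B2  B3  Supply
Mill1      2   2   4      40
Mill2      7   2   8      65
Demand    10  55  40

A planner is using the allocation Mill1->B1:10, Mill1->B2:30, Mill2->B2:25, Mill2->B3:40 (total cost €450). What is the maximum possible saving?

Current plan cost = 10·2 + 30·2 + 25·2 + 40·8 = €450.
Optimal plan:
  Mill1–B1: 10 × €2 = €20
  Mill1–B3: 30 × €4 = €120
  Mill2–B2: 55 × €2 = €110
  Mill2–B3: 10 × €8 = €80
Optimal cost = €330.
Saving = 450 − 330 = €120.

120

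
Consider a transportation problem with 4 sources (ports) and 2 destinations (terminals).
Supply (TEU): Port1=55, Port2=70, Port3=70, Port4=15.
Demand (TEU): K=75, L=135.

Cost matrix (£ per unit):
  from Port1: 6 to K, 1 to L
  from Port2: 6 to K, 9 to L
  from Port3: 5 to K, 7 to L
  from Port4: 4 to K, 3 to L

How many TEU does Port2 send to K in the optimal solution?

The minimum-cost plan:
  Port1→L: 55 × £1 = £55
  Port2→K: 70 × £6 = £420
  Port3→K: 5 × £5 = £25
  Port3→L: 65 × £7 = £455
  Port4→L: 15 × £3 = £45
Total cost = £1000.
So Port2→K carries 70 TEU.

70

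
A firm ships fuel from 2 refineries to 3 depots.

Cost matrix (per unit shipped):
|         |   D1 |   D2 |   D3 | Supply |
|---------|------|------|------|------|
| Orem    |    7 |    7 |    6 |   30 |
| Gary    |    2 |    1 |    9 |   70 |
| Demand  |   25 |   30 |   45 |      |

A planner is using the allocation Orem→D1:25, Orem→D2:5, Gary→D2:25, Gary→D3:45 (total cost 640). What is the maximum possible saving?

245

Current plan cost = 25·7 + 5·7 + 25·1 + 45·9 = 640.
Optimal plan:
  Orem to D3: 30 × 6 = 180
  Gary to D1: 25 × 2 = 50
  Gary to D2: 30 × 1 = 30
  Gary to D3: 15 × 9 = 135
Optimal cost = 395.
Saving = 640 − 395 = 245.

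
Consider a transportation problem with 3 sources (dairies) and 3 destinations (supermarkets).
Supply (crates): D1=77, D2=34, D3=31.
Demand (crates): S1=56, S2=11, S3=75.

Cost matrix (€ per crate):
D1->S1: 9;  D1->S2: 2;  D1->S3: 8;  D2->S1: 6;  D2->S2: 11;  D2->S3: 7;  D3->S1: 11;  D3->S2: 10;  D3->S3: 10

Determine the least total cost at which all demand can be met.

An optimal shipping plan:
  D1–S2: 11 × €2 = €22
  D1–S3: 66 × €8 = €528
  D2–S1: 34 × €6 = €204
  D3–S1: 22 × €11 = €242
  D3–S3: 9 × €10 = €90
Total = 22 + 528 + 204 + 242 + 90 = €1086.
(Supply check: D1 ships 77; D2 ships 34; D3 ships 31.)

1086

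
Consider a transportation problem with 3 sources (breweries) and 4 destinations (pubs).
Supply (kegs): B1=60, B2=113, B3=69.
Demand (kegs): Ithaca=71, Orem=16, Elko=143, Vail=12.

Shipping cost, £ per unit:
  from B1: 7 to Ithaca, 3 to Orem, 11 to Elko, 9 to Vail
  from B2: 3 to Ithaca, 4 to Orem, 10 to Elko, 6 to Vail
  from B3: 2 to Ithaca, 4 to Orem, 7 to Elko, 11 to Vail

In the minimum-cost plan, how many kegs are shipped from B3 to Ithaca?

0

The minimum-cost plan:
  B1 to Orem: 16 × £3 = £48
  B1 to Elko: 44 × £11 = £484
  B2 to Ithaca: 71 × £3 = £213
  B2 to Elko: 30 × £10 = £300
  B2 to Vail: 12 × £6 = £72
  B3 to Elko: 69 × £7 = £483
Total cost = £1600.
The route B3→Ithaca is not used.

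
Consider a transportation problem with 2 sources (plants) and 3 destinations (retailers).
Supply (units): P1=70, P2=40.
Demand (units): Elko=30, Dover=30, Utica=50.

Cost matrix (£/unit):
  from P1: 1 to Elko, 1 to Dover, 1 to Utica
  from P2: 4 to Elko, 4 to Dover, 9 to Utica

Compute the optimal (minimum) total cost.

Optimal allocation:
  P1–Elko: 20 × £1 = £20
  P1–Utica: 50 × £1 = £50
  P2–Elko: 10 × £4 = £40
  P2–Dover: 30 × £4 = £120
Total = 20 + 50 + 40 + 120 = £230.

230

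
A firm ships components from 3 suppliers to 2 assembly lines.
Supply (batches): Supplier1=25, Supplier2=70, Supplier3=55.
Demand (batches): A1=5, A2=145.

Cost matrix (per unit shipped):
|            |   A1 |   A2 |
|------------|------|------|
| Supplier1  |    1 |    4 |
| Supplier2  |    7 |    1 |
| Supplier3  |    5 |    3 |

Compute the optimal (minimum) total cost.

One minimum-cost allocation:
  Supplier1–A1: 5 batches
  Supplier1–A2: 20 batches
  Supplier2–A2: 70 batches
  Supplier3–A2: 55 batches
Total cost = 320.
(Supply check: Supplier1 ships 25; Supplier2 ships 70; Supplier3 ships 55.)

320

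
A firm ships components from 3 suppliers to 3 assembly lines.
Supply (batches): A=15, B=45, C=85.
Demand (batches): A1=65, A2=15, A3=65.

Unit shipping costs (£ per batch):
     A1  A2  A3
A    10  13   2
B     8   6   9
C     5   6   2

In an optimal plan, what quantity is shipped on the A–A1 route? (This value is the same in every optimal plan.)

Optimal shipments:
  A–A3: 15 batches
  B–A1: 30 batches
  B–A2: 15 batches
  C–A1: 35 batches
  C–A3: 50 batches
Total cost = £635.
The route A→A1 is not used.

0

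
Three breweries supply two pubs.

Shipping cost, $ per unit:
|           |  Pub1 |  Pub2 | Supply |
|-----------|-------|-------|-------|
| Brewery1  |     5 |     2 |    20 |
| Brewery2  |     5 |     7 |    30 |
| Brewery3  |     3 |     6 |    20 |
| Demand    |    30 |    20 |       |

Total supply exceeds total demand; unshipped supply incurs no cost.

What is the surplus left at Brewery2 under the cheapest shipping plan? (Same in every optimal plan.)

20

Minimum-cost shipments:
  Brewery1–Pub2: 20 × $2 = $40
  Brewery2–Pub1: 10 × $5 = $50
  Brewery3–Pub1: 20 × $3 = $60
Total cost = $150.
Brewery2 ships 10 of its 30, leaving 20.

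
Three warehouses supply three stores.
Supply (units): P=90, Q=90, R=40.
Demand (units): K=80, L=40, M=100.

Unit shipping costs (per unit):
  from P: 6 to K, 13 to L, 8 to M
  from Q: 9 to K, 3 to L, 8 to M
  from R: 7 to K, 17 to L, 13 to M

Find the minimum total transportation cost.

One minimum-cost allocation:
  P→K: 40 × 6 = 240
  P→M: 50 × 8 = 400
  Q→L: 40 × 3 = 120
  Q→M: 50 × 8 = 400
  R→K: 40 × 7 = 280
Total = 240 + 400 + 120 + 400 + 280 = 1440.
(Supply check: P ships 90; Q ships 90; R ships 40.)

1440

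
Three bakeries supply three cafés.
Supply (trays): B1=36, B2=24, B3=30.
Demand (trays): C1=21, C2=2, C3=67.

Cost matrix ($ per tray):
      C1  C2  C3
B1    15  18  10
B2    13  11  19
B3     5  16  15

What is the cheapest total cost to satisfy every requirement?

1040

Optimal allocation:
  B1→C3: 36 × $10 = $360
  B2→C2: 2 × $11 = $22
  B2→C3: 22 × $19 = $418
  B3→C1: 21 × $5 = $105
  B3→C3: 9 × $15 = $135
Total = 360 + 22 + 418 + 105 + 135 = $1040.
(Supply check: B1 ships 36; B2 ships 24; B3 ships 30.)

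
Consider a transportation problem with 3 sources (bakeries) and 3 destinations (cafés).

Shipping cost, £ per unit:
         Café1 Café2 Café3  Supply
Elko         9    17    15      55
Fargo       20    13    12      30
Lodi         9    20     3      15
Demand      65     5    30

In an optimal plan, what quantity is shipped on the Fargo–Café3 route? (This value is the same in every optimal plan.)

The minimum-cost plan:
  Elko–Café1: 55 × £9 = £495
  Fargo–Café2: 5 × £13 = £65
  Fargo–Café3: 25 × £12 = £300
  Lodi–Café1: 10 × £9 = £90
  Lodi–Café3: 5 × £3 = £15
Total cost = £965.
So Fargo→Café3 carries 25 trays.

25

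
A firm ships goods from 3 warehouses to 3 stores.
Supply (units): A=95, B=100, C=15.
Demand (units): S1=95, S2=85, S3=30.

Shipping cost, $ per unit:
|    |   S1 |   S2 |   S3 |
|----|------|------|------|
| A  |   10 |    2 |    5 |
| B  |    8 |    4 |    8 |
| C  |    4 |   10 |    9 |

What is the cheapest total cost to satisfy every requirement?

A cheapest plan:
  A–S2: 65 units
  A–S3: 30 units
  B–S1: 80 units
  B–S2: 20 units
  C–S1: 15 units
Total cost = $1060.

1060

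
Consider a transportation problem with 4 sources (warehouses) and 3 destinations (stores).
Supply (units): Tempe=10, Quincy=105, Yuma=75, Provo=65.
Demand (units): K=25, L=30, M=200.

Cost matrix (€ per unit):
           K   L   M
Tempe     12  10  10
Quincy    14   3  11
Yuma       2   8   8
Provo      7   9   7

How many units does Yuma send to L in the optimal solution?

0

Solving gives:
  Tempe->M: 10 × €10 = €100
  Quincy->L: 30 × €3 = €90
  Quincy->M: 75 × €11 = €825
  Yuma->K: 25 × €2 = €50
  Yuma->M: 50 × €8 = €400
  Provo->M: 65 × €7 = €455
Total cost = €1920.
The route Yuma→L is not used.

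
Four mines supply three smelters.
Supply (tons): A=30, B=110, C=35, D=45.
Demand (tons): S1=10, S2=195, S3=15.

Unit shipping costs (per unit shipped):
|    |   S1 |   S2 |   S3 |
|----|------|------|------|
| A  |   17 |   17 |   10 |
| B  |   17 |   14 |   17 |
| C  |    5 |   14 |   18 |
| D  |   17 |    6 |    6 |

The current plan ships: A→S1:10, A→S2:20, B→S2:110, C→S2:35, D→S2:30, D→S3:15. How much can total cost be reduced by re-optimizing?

195

Current plan cost = 10·17 + 20·17 + 110·14 + 35·14 + 30·6 + 15·6 = 2810.
Optimal plan:
  A–S2: 15 × 17 = 255
  A–S3: 15 × 10 = 150
  B–S2: 110 × 14 = 1540
  C–S1: 10 × 5 = 50
  C–S2: 25 × 14 = 350
  D–S2: 45 × 6 = 270
Optimal cost = 2615.
Saving = 2810 − 2615 = 195.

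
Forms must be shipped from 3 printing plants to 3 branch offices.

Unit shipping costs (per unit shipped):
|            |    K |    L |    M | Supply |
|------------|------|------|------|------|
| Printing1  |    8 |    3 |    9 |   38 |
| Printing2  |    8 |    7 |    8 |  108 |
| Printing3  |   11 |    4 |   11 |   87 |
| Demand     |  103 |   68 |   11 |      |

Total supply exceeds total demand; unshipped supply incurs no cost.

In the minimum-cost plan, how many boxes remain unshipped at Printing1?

Minimum-cost shipments:
  Printing1–K: 6 boxes
  Printing1–L: 32 boxes
  Printing2–K: 97 boxes
  Printing2–M: 11 boxes
  Printing3–L: 36 boxes
Total cost = 1152.
Printing1 ships 38 of its 38, leaving 0.

0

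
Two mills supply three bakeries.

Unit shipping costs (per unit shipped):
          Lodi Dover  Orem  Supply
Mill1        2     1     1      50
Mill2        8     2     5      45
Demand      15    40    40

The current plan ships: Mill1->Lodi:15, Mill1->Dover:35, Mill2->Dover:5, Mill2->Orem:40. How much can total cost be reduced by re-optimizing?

105

Current plan cost = 15·2 + 35·1 + 5·2 + 40·5 = 275.
Optimal plan:
  Mill1→Lodi: 15 sacks
  Mill1→Orem: 35 sacks
  Mill2→Dover: 40 sacks
  Mill2→Orem: 5 sacks
Optimal cost = 170.
Saving = 275 − 170 = 105.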